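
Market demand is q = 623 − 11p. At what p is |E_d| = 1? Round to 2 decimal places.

For linear demand q = a − bp, E = −bp/(a − bp). |E| = 1 ⇒ bp = a − bp ⇒ p = a/(2b).
p = 623/(2·11) ≈ 28.32.

28.32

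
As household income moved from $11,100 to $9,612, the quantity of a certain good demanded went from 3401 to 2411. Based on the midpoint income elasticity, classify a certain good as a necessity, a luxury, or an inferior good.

%ΔQ = (2411 − 3401)/[(3401+2411)/2] = -990/2906 ≈ -0.3407.
%ΔI = (9,612 − 11,100)/[(11,100+9,612)/2] = -1488/10356 ≈ -0.1437.
E_I = %ΔQ/%ΔI ≈ 2.371.
E_I > 1: normal good (luxury).

luxury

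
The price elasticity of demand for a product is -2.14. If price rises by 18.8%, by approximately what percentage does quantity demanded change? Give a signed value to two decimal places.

%ΔQ ≈ E × %ΔP = (-2.14) × (18.8%) ≈ -40.23%.

-40.23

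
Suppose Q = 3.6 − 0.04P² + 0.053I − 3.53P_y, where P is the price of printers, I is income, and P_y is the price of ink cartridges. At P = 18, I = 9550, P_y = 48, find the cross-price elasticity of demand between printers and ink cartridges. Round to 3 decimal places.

-0.518

Q = 3.6 − 0.04(18)² + 0.053(9550) − 3.53(48) = 3.6 − 12.96 + 506.15 − 169.44 = 327.35.
∂Q/∂P_y = −3.53, so E_xy = -3.53·(48/327.35) ≈ -0.518.
E_xy < 0: the goods are complements.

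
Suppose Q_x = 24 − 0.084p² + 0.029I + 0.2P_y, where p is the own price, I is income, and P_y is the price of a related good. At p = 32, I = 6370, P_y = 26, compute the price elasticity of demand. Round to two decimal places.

-1.34

At the given point, Q_x = 24 − 0.084(32)² + 0.029(6370) + 0.2(26) = 24 − 86.016 + 184.73 + 5.2 = 127.914.
∂Q_x/∂p = −2·0.084·p = -5.376, so E_p = -5.376·(32/127.914) ≈ -1.34.
|E_p| > 1: demand is elastic.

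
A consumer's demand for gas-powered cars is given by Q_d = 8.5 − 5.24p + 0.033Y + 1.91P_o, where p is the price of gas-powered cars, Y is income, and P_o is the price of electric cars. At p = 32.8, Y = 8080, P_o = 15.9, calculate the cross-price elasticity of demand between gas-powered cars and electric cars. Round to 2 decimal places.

Q_d = 8.5 − 5.24(32.8) + 0.033(8080) + 1.91(15.9) = 8.5 − 171.872 + 266.64 + 30.369 = 133.637.
∂Q_d/∂P_o = +1.91, so E_xy = 1.91·(15.9/133.637) ≈ 0.23.
E_xy > 0: the goods are substitutes.

0.23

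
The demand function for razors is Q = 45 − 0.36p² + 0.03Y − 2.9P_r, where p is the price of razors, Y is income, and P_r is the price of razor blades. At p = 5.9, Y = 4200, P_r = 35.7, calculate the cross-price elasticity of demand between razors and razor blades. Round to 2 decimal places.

Substituting, Q = 45 − 0.36(5.9)² + 0.03(4200) − 2.9(35.7) = 45 − 12.5316 + 126 − 103.53 = 54.9384.
∂Q/∂P_r = −2.9, so E_xy = -2.9·(35.7/54.9384) ≈ -1.88.
E_xy < 0: the goods are complements.

-1.88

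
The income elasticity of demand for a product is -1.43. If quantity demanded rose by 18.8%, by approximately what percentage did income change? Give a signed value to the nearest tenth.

-13.1

%ΔQ ≈ E × %ΔI ⇒ %ΔI = %ΔQ / E = (18.8%)/(-1.43) ≈ -13.1%.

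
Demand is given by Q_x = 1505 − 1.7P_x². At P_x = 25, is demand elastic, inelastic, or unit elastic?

At P_x = 25, Q_x = 442.5.
dQ_x/dP_x = −2·1.7·P_x = −85.
Point elasticity E = (dQ_x/dP_x)·(P_x/Q_x) = -85 × 25/442.5 ≈ -4.802.
|E| ≈ 4.802 > 1, so demand is elastic.

elastic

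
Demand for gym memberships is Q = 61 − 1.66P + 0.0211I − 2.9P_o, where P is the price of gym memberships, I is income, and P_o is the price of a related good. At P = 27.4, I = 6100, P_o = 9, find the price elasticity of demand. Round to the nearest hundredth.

Substituting, Q = 61 − 1.66(27.4) + 0.0211(6100) − 2.9(9) = 61 − 45.484 + 128.71 − 26.1 = 118.126.
∂Q/∂P = −1.66, so E_p = (−1.66)·(27.4/118.126) ≈ -0.39.
|E_p| < 1: demand is inelastic.

-0.39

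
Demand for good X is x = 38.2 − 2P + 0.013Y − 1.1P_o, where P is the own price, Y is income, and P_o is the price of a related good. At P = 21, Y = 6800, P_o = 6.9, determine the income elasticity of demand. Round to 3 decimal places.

1.148

First evaluate x: 38.2 − 2(21) + 0.013(6800) − 1.1(6.9) = 38.2 − 42 + 88.4 − 7.59 = 77.01.
∂x/∂Y = +0.013, so E_I = 0.013·(6800/77.01) ≈ 1.148.
E_I > 1: normal good (luxury).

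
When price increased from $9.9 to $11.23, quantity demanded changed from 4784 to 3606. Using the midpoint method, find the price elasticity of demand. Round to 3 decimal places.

%ΔQ = (3606 − 4784)/[(4784 + 3606)/2] = -1178/4195 ≈ -0.2808.
%Δp = (11.23 − 9.9)/[(9.9 + 11.23)/2] = 1.33/10.565 ≈ 0.1259.
Arc elasticity E = %ΔQ/%Δp ≈ -0.2808/0.1259 ≈ -2.231.
|E| > 1: demand is elastic over this range.

-2.231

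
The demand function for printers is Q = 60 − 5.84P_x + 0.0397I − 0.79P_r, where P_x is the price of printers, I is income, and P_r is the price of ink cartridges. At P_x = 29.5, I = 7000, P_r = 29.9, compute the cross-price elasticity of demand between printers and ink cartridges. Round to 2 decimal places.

-0.17

Evaluating quantity at (P_x, I, P_r) gives Q = 60 − 5.84(29.5) + 0.0397(7000) − 0.79(29.9) = 60 − 172.28 + 277.9 − 23.621 = 141.999.
∂Q/∂P_r = −0.79, so E_xy = -0.79·(29.9/141.999) ≈ -0.17.
E_xy < 0: the goods are complements.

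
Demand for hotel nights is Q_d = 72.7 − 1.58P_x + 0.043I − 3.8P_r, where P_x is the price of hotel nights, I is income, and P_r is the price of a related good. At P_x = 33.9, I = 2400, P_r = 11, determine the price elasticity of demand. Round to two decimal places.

-0.67

Q_d = 72.7 − 1.58(33.9) + 0.043(2400) − 3.8(11) = 72.7 − 53.562 + 103.2 − 41.8 = 80.538.
∂Q_d/∂P_x = −1.58, so E_p = (−1.58)·(33.9/80.538) ≈ -0.67.
|E_p| < 1: demand is inelastic.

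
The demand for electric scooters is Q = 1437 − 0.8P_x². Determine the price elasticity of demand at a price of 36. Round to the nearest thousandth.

-5.181

At P_x = 36, Q = 400.2.
dQ/dP_x = −2·0.8·P_x = −57.6.
Point elasticity E = (dQ/dP_x)·(P_x/Q) = -57.6 × 36/400.2 ≈ -5.181.
|E| > 1, so demand is elastic at this price.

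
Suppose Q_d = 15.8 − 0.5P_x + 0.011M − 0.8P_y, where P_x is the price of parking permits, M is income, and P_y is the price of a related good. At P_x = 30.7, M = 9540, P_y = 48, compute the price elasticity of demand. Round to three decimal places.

First evaluate Q_d: 15.8 − 0.5(30.7) + 0.011(9540) − 0.8(48) = 15.8 − 15.35 + 104.94 − 38.4 = 66.99.
∂Q_d/∂P_x = −0.5, so E_p = (−0.5)·(30.7/66.99) ≈ -0.229.
|E_p| < 1: demand is inelastic.

-0.229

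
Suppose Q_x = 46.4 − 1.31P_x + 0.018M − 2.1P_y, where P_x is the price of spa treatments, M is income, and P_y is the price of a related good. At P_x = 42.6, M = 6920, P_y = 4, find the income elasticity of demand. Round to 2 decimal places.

1.17

Evaluating quantity at (P_x, M, P_y) gives Q_x = 46.4 − 1.31(42.6) + 0.018(6920) − 2.1(4) = 46.4 − 55.806 + 124.56 − 8.4 = 106.754.
∂Q_x/∂M = +0.018, so E_I = 0.018·(6920/106.754) ≈ 1.17.
E_I > 1: normal good (luxury).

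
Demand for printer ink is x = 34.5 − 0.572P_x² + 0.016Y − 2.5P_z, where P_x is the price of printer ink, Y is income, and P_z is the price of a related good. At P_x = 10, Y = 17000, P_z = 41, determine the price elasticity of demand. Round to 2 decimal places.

-0.78

At the given point, x = 34.5 − 0.572(10)² + 0.016(17000) − 2.5(41) = 34.5 − 57.2 + 272 − 102.5 = 146.8.
∂x/∂P_x = −2·0.572·P_x = -11.44, so E_p = -11.44·(10/146.8) ≈ -0.78.
|E_p| < 1: demand is inelastic.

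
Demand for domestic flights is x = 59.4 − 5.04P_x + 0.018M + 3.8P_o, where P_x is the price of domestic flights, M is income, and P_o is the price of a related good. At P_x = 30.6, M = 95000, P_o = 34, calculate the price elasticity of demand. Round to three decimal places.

-0.088

Substituting, x = 59.4 − 5.04(30.6) + 0.018(95000) + 3.8(34) = 59.4 − 154.224 + 1710 + 129.2 = 1744.376.
∂x/∂P_x = −5.04, so E_p = (−5.04)·(30.6/1744.376) ≈ -0.088.
|E_p| < 1: demand is inelastic.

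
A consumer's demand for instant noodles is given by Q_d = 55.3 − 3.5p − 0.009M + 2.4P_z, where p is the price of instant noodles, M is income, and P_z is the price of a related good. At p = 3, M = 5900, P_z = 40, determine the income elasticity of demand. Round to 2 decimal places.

Q_d = 55.3 − 3.5(3) − 0.009(5900) + 2.4(40) = 55.3 − 10.5 − 53.1 + 96 = 87.7.
∂Q_d/∂M = −0.009, so E_I = -0.009·(5900/87.7) ≈ -0.61.
E_I < 0: inferior good.

-0.61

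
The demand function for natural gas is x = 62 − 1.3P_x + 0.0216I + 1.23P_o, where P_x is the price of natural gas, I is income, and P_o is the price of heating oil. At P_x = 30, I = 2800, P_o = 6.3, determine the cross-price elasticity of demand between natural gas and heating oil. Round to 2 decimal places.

0.08

First evaluate x: 62 − 1.3(30) + 0.0216(2800) + 1.23(6.3) = 62 − 39 + 60.48 + 7.749 = 91.229.
∂x/∂P_o = +1.23, so E_xy = 1.23·(6.3/91.229) ≈ 0.08.
E_xy > 0: the goods are substitutes.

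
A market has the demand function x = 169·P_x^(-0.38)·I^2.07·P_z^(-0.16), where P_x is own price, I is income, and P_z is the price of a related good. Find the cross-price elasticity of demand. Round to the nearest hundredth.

-0.16

For a Cobb–Douglas (constant-elasticity) form x = A·P_z^α·…, the elasticity with respect to P_z equals the exponent α at every point.
Here the exponent on P_z is -0.16, so the cross-price elasticity of demand is -0.16.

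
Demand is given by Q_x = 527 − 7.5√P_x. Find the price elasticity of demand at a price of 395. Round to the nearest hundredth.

-0.20

At P_x = 395, Q_x = 377.9404.
dQ_x/dP_x = −7.5/(2√P_x) = −7.5/(2·19.8746).
Point elasticity E = (dQ_x/dP_x)·(P_x/Q_x) = -0.1887 × 395/377.9404 ≈ -0.20.
|E| < 1, so demand is inelastic at this price.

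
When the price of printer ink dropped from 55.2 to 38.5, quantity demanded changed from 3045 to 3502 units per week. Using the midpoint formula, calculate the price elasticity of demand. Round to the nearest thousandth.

-0.392

%ΔQ = (3502 − 3045)/[(3045 + 3502)/2] = 457/3273.5 ≈ 0.1396.
%ΔP = (38.5 − 55.2)/[(55.2 + 38.5)/2] = -16.7/46.85 ≈ -0.3565.
Arc elasticity E = %ΔQ/%ΔP ≈ 0.1396/-0.3565 ≈ -0.392.
|E| < 1: demand is inelastic over this range.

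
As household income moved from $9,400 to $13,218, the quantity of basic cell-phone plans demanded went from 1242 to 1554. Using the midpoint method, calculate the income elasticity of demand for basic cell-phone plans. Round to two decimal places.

%ΔQ = (1554 − 1242)/[(1242+1554)/2] = 312/1398 ≈ 0.2232.
%ΔY = (13,218 − 9,400)/[(9,400+13,218)/2] = 3818/11309 ≈ 0.3376.
E_I = %ΔQ/%ΔY ≈ 0.66.
E_I ∈ (0,1): normal good (necessity).

0.66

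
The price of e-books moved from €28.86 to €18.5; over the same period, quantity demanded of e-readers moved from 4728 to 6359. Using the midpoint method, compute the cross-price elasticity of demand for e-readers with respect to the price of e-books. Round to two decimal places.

-0.67

%ΔQ_x = (6359 − 4728)/[(4728+6359)/2] = 1631/5543.5 ≈ 0.2942.
%ΔP_y = (18.5 − 28.86)/[(28.86+18.5)/2] ≈ -0.4375.
E_xy = 0.2942/-0.4375 ≈ -0.67.
E_xy < 0, so e-readers and e-books are complements.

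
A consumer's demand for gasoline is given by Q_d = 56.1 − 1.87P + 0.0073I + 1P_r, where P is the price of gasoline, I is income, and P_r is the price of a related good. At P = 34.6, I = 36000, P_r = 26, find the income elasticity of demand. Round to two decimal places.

0.94

Q_d = 56.1 − 1.87(34.6) + 0.0073(36000) + 1(26) = 56.1 − 64.702 + 262.8 + 26 = 280.198.
∂Q_d/∂I = +0.0073, so E_I = 0.0073·(36000/280.198) ≈ 0.94.
E_I ∈ (0,1): normal good (necessity).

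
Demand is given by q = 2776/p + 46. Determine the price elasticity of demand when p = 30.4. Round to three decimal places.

-0.665

At p = 30.4, q = 137.3158.
dq/dp = −2776/p² = −3.0038.
Point elasticity E = (dq/dp)·(p/q) = -3.0038 × 30.4/137.3158 ≈ -0.665.
|E| < 1, so demand is inelastic at this price.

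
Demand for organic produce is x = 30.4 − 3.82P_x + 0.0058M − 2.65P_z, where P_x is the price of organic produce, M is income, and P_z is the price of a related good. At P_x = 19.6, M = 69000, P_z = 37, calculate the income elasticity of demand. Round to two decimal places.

Evaluating quantity at (P_x, M, P_z) gives x = 30.4 − 3.82(19.6) + 0.0058(69000) − 2.65(37) = 30.4 − 74.872 + 400.2 − 98.05 = 257.678.
∂x/∂M = +0.0058, so E_I = 0.0058·(69000/257.678) ≈ 1.55.
E_I > 1: normal good (luxury).

1.55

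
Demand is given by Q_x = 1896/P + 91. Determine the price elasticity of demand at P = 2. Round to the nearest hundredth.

At P = 2, Q_x = 1039.
dQ_x/dP = −1896/P² = −474.
Point elasticity E = (dQ_x/dP)·(P/Q_x) = -474 × 2/1039 ≈ -0.91.
|E| < 1, so demand is inelastic at this price.

-0.91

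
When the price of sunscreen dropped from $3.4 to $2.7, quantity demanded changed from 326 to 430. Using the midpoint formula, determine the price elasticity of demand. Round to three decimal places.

-1.199

%Δq = (430 − 326)/[(326 + 430)/2] = 104/378 ≈ 0.2751.
%ΔP = (2.7 − 3.4)/[(3.4 + 2.7)/2] = -0.7/3.05 ≈ -0.2295.
Arc elasticity E = %Δq/%ΔP ≈ 0.2751/-0.2295 ≈ -1.199.
|E| > 1: demand is elastic over this range.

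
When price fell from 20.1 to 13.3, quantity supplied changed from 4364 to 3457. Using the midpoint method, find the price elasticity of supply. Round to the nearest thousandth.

0.570

%ΔQ = (3457 − 4364)/[(4364 + 3457)/2] = -907/3910.5 ≈ -0.2319.
%ΔP = (13.3 − 20.1)/[(20.1 + 13.3)/2] = -6.8/16.7 ≈ -0.4072.
Arc elasticity E = %ΔQ/%ΔP ≈ -0.2319/-0.4072 ≈ 0.570.
|E| < 1: supply is inelastic over this range.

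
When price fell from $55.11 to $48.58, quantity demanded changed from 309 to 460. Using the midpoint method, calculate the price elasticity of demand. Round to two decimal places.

-3.12

%Δq = (460 − 309)/[(309 + 460)/2] = 151/384.5 ≈ 0.3927.
%Δp = (48.58 − 55.11)/[(55.11 + 48.58)/2] = -6.53/51.845 ≈ -0.1260.
Arc elasticity E = %Δq/%Δp ≈ 0.3927/-0.1260 ≈ -3.12.
|E| > 1: demand is elastic over this range.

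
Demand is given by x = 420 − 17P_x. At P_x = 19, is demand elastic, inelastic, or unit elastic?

elastic

At P_x = 19, x = 97.
dx/dP_x = −17.
Point elasticity E = (dx/dP_x)·(P_x/x) = -17 × 19/97 ≈ -3.330.
|E| ≈ 3.330 > 1, so demand is elastic.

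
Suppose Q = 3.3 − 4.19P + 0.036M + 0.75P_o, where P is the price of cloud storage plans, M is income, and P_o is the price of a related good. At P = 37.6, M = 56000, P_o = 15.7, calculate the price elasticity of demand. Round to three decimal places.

-0.084

First evaluate Q: 3.3 − 4.19(37.6) + 0.036(56000) + 0.75(15.7) = 3.3 − 157.544 + 2016 + 11.775 = 1873.531.
∂Q/∂P = −4.19, so E_p = (−4.19)·(37.6/1873.531) ≈ -0.084.
|E_p| < 1: demand is inelastic.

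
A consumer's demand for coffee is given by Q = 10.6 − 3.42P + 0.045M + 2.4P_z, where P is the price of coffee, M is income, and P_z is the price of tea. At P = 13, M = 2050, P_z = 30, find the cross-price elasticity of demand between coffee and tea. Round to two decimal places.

At the given point, Q = 10.6 − 3.42(13) + 0.045(2050) + 2.4(30) = 10.6 − 44.46 + 92.25 + 72 = 130.39.
∂Q/∂P_z = +2.4, so E_xy = 2.4·(30/130.39) ≈ 0.55.
E_xy > 0: the goods are substitutes.

0.55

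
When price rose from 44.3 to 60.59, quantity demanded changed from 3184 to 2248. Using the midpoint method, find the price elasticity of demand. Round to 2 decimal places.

-1.11

%Δq = (2248 − 3184)/[(3184 + 2248)/2] = -936/2716 ≈ -0.3446.
%Δp = (60.59 − 44.3)/[(44.3 + 60.59)/2] = 16.29/52.445 ≈ 0.3106.
Arc elasticity E = %Δq/%Δp ≈ -0.3446/0.3106 ≈ -1.11.
|E| > 1: demand is elastic over this range.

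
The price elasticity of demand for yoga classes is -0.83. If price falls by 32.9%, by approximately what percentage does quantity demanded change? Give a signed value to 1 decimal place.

%ΔQ ≈ E × %ΔP = (-0.83) × (-32.9%) ≈ 27.3%.

27.3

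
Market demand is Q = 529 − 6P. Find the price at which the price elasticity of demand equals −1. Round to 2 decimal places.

44.08

For linear demand Q = a − bP, E = −bP/(a − bP). |E| = 1 ⇒ bP = a − bP ⇒ P = a/(2b).
P = 529/(2·6) ≈ 44.08.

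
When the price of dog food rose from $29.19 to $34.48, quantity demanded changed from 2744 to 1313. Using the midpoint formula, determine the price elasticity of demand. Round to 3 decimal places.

%ΔQ = (1313 − 2744)/[(2744 + 1313)/2] = -1431/2028.5 ≈ -0.7054.
%Δp = (34.48 − 29.19)/[(29.19 + 34.48)/2] = 5.29/31.835 ≈ 0.1662.
Arc elasticity E = %ΔQ/%Δp ≈ -0.7054/0.1662 ≈ -4.245.
|E| > 1: demand is elastic over this range.

-4.245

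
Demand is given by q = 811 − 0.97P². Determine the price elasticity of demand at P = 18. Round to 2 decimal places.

At P = 18, q = 496.72.
dq/dP = −2·0.97·P = −34.92.
Point elasticity E = (dq/dP)·(P/q) = -34.92 × 18/496.72 ≈ -1.27.
|E| > 1, so demand is elastic at this price.

-1.27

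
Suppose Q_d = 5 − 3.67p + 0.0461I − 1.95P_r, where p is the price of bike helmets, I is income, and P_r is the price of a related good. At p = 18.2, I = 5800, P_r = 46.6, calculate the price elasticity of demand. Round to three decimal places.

At the given point, Q_d = 5 − 3.67(18.2) + 0.0461(5800) − 1.95(46.6) = 5 − 66.794 + 267.38 − 90.87 = 114.716.
∂Q_d/∂p = −3.67, so E_p = (−3.67)·(18.2/114.716) ≈ -0.582.
|E_p| < 1: demand is inelastic.

-0.582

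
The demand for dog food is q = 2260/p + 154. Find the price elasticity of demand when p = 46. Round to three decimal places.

-0.242

At p = 46, q = 203.1304.
dq/dp = −2260/p² = −1.0681.
Point elasticity E = (dq/dp)·(p/q) = -1.0681 × 46/203.1304 ≈ -0.242.
|E| < 1, so demand is inelastic at this price.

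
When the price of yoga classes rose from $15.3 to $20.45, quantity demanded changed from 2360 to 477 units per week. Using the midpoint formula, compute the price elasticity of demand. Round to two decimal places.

-4.61

%ΔQ = (477 − 2360)/[(2360 + 477)/2] = -1883/1418.5 ≈ -1.3275.
%Δp = (20.45 − 15.3)/[(15.3 + 20.45)/2] = 5.15/17.875 ≈ 0.2881.
Arc elasticity E = %ΔQ/%Δp ≈ -1.3275/0.2881 ≈ -4.61.
|E| > 1: demand is elastic over this range.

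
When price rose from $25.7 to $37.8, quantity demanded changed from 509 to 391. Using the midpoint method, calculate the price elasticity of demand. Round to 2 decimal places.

%Δq = (391 − 509)/[(509 + 391)/2] = -118/450 ≈ -0.2622.
%Δp = (37.8 − 25.7)/[(25.7 + 37.8)/2] = 12.1/31.75 ≈ 0.3811.
Arc elasticity E = %Δq/%Δp ≈ -0.2622/0.3811 ≈ -0.69.
|E| < 1: demand is inelastic over this range.

-0.69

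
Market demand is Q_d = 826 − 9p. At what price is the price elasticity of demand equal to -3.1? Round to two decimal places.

Set −bp/(a − bp) = −3.1 ⇒ bp = 3.1(a − bp) ⇒ bp(1+3.1) = 3.1·a.
p = 3.1·826/(9·4.1) ≈ 69.39.

69.39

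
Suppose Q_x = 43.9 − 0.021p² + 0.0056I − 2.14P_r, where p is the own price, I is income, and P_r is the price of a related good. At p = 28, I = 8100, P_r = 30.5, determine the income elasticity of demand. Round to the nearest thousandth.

6.027

Evaluating quantity at (p, I, P_r) gives Q_x = 43.9 − 0.021(28)² + 0.0056(8100) − 2.14(30.5) = 43.9 − 16.464 + 45.36 − 65.27 = 7.526.
∂Q_x/∂I = +0.0056, so E_I = 0.0056·(8100/7.526) ≈ 6.027.
E_I > 1: normal good (luxury).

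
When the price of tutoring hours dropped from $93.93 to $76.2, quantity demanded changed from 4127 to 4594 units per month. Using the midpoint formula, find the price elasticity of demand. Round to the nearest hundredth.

-0.51

%ΔQ = (4594 − 4127)/[(4127 + 4594)/2] = 467/4360.5 ≈ 0.1071.
%ΔP = (76.2 − 93.93)/[(93.93 + 76.2)/2] = -17.73/85.065 ≈ -0.2084.
Arc elasticity E = %ΔQ/%ΔP ≈ 0.1071/-0.2084 ≈ -0.51.
|E| < 1: demand is inelastic over this range.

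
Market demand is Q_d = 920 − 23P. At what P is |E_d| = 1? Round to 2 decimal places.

For linear demand Q_d = a − bP, E = −bP/(a − bP). |E| = 1 ⇒ bP = a − bP ⇒ P = a/(2b).
P = 920/(2·23) = 20.00.

20.00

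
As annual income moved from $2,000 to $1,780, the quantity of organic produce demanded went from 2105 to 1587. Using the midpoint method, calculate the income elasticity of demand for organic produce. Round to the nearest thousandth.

%ΔQ = (1587 − 2105)/[(2105+1587)/2] = -518/1846 ≈ -0.2806.
%ΔM = (1,780 − 2,000)/[(2,000+1,780)/2] = -220/1890 ≈ -0.1164.
E_I = %ΔQ/%ΔM ≈ 2.411.
E_I > 1: normal good (luxury).

2.411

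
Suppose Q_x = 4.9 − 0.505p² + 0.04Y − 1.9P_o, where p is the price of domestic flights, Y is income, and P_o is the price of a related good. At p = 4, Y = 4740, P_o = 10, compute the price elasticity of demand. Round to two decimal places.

Q_x = 4.9 − 0.505(4)² + 0.04(4740) − 1.9(10) = 4.9 − 8.08 + 189.6 − 19 = 167.42.
∂Q_x/∂p = −2·0.505·p = -4.04, so E_p = -4.04·(4/167.42) ≈ -0.10.
|E_p| < 1: demand is inelastic.

-0.10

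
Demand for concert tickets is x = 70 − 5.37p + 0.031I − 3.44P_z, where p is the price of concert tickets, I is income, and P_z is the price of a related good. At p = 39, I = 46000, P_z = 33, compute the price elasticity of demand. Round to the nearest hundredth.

Substituting, x = 70 − 5.37(39) + 0.031(46000) − 3.44(33) = 70 − 209.43 + 1426 − 113.52 = 1173.05.
∂x/∂p = −5.37, so E_p = (−5.37)·(39/1173.05) ≈ -0.18.
|E_p| < 1: demand is inelastic.

-0.18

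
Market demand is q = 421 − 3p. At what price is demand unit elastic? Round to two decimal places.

For linear demand q = a − bp, E = −bp/(a − bp). |E| = 1 ⇒ bp = a − bp ⇒ p = a/(2b).
p = 421/(2·3) ≈ 70.17.

70.17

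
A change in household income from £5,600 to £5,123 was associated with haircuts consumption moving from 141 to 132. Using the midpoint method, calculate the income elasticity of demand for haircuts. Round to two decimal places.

0.74

%ΔQ = (132 − 141)/[(141+132)/2] = -9/136.5 ≈ -0.0659.
%ΔM = (5,123 − 5,600)/[(5,600+5,123)/2] = -477/5361.5 ≈ -0.0890.
E_I = %ΔQ/%ΔM ≈ 0.74.
E_I ∈ (0,1): normal good (necessity).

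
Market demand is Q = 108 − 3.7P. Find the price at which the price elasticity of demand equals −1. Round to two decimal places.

For linear demand Q = a − bP, E = −bP/(a − bP). |E| = 1 ⇒ bP = a − bP ⇒ P = a/(2b).
P = 108/(2·3.7) ≈ 14.59.

14.59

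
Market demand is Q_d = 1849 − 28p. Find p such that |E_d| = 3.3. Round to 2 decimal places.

Set −bp/(a − bp) = −3.3 ⇒ bp = 3.3(a − bp) ⇒ bp(1+3.3) = 3.3·a.
p = 3.3·1849/(28·4.3) ≈ 50.68.

50.68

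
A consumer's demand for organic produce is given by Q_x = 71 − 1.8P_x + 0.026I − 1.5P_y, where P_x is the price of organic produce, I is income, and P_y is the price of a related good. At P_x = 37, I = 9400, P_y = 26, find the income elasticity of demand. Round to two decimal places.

1.16

First evaluate Q_x: 71 − 1.8(37) + 0.026(9400) − 1.5(26) = 71 − 66.6 + 244.4 − 39 = 209.8.
∂Q_x/∂I = +0.026, so E_I = 0.026·(9400/209.8) ≈ 1.16.
E_I > 1: normal good (luxury).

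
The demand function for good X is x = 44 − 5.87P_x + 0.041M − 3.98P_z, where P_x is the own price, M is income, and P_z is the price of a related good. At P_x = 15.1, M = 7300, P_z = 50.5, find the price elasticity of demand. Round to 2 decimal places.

Substituting, x = 44 − 5.87(15.1) + 0.041(7300) − 3.98(50.5) = 44 − 88.637 + 299.3 − 200.99 = 53.673.
∂x/∂P_x = −5.87, so E_p = (−5.87)·(15.1/53.673) ≈ -1.65.
|E_p| > 1: demand is elastic.

-1.65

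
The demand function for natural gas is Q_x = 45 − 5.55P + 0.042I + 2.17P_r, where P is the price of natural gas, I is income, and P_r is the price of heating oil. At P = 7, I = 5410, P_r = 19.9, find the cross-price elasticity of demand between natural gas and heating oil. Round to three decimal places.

0.156

Q_x = 45 − 5.55(7) + 0.042(5410) + 2.17(19.9) = 45 − 38.85 + 227.22 + 43.183 = 276.553.
∂Q_x/∂P_r = +2.17, so E_xy = 2.17·(19.9/276.553) ≈ 0.156.
E_xy > 0: the goods are substitutes.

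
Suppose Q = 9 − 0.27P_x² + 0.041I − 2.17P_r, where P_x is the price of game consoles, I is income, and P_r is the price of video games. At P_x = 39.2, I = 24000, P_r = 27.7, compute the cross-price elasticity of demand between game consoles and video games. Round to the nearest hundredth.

First evaluate Q: 9 − 0.27(39.2)² + 0.041(24000) − 2.17(27.7) = 9 − 414.8928 + 984 − 60.109 = 517.9982.
∂Q/∂P_r = −2.17, so E_xy = -2.17·(27.7/517.9982) ≈ -0.12.
E_xy < 0: the goods are complements.

-0.12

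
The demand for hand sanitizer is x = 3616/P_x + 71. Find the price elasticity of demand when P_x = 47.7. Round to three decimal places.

At P_x = 47.7, x = 146.8071.
dx/dP_x = −3616/P_x² = −1.5892.
Point elasticity E = (dx/dP_x)·(P_x/x) = -1.5892 × 47.7/146.8071 ≈ -0.516.
|E| < 1, so demand is inelastic at this price.

-0.516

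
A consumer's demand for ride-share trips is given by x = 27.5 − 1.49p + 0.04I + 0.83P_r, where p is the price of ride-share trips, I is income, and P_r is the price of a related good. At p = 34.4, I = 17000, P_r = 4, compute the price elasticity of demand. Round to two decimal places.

Evaluating quantity at (p, I, P_r) gives x = 27.5 − 1.49(34.4) + 0.04(17000) + 0.83(4) = 27.5 − 51.256 + 680 + 3.32 = 659.564.
∂x/∂p = −1.49, so E_p = (−1.49)·(34.4/659.564) ≈ -0.08.
|E_p| < 1: demand is inelastic.

-0.08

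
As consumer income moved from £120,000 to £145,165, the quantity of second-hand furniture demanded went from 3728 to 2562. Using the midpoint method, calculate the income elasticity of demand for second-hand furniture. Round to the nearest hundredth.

%ΔQ = (2562 − 3728)/[(3728+2562)/2] = -1166/3145 ≈ -0.3707.
%ΔY = (145,165 − 120,000)/[(120,000+145,165)/2] = 25165/132582.5 ≈ 0.1898.
E_I = %ΔQ/%ΔY ≈ -1.95.
E_I < 0: inferior good.

-1.95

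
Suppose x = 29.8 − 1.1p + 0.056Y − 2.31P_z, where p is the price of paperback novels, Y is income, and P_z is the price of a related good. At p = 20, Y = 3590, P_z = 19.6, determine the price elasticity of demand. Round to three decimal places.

-0.135

x = 29.8 − 1.1(20) + 0.056(3590) − 2.31(19.6) = 29.8 − 22 + 201.04 − 45.276 = 163.564.
∂x/∂p = −1.1, so E_p = (−1.1)·(20/163.564) ≈ -0.135.
|E_p| < 1: demand is inelastic.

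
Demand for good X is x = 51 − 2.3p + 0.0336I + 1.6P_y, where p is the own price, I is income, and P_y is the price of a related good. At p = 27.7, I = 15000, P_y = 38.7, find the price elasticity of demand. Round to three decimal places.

Substituting, x = 51 − 2.3(27.7) + 0.0336(15000) + 1.6(38.7) = 51 − 63.71 + 504 + 61.92 = 553.21.
∂x/∂p = −2.3, so E_p = (−2.3)·(27.7/553.21) ≈ -0.115.
|E_p| < 1: demand is inelastic.

-0.115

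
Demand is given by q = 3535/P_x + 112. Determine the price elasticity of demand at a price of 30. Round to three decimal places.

-0.513

At P_x = 30, q = 229.8333.
dq/dP_x = −3535/P_x² = −3.9278.
Point elasticity E = (dq/dP_x)·(P_x/q) = -3.9278 × 30/229.8333 ≈ -0.513.
|E| < 1, so demand is inelastic at this price.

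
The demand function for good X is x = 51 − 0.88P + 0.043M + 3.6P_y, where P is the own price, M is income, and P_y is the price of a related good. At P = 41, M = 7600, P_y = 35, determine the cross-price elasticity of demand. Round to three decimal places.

0.269

At the given point, x = 51 − 0.88(41) + 0.043(7600) + 3.6(35) = 51 − 36.08 + 326.8 + 126 = 467.72.
∂x/∂P_y = +3.6, so E_xy = 3.6·(35/467.72) ≈ 0.269.
E_xy > 0: the goods are substitutes.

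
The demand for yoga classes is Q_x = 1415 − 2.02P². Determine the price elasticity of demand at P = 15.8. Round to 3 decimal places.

At P = 15.8, Q_x = 910.7272.
dQ_x/dP = −2·2.02·P = −63.832.
Point elasticity E = (dQ_x/dP)·(P/Q_x) = -63.832 × 15.8/910.7272 ≈ -1.107.
|E| > 1, so demand is elastic at this price.

-1.107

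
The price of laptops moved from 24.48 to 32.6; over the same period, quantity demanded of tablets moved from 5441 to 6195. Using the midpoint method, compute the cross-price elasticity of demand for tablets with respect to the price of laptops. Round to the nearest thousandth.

%ΔQ_x = (6195 − 5441)/[(5441+6195)/2] = 754/5818 ≈ 0.1296.
%ΔP_y = (32.6 − 24.48)/[(24.48+32.6)/2] ≈ 0.2845.
E_xy = 0.1296/0.2845 ≈ 0.456.
E_xy > 0, so tablets and laptops are substitutes.

0.456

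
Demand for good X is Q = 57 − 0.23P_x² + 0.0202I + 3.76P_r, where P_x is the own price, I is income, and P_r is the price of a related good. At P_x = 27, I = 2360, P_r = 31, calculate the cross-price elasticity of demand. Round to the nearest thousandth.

First evaluate Q: 57 − 0.23(27)² + 0.0202(2360) + 3.76(31) = 57 − 167.67 + 47.672 + 116.56 = 53.562.
∂Q/∂P_r = +3.76, so E_xy = 3.76·(31/53.562) ≈ 2.176.
E_xy > 0: the goods are substitutes.

2.176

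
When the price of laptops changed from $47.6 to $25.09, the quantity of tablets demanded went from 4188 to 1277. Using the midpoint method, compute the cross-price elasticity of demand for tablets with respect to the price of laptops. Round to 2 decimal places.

%ΔQ_x = (1277 − 4188)/[(4188+1277)/2] = -2911/2732.5 ≈ -1.0653.
%ΔP_y = (25.09 − 47.6)/[(47.6+25.09)/2] ≈ -0.6193.
E_xy = -1.0653/-0.6193 ≈ 1.72.
E_xy > 0, so tablets and laptops are substitutes.

1.72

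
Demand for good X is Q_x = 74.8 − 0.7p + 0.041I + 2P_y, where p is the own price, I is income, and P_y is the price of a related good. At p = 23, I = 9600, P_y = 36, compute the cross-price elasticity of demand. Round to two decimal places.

0.14

At the given point, Q_x = 74.8 − 0.7(23) + 0.041(9600) + 2(36) = 74.8 − 16.1 + 393.6 + 72 = 524.3.
∂Q_x/∂P_y = +2, so E_xy = 2·(36/524.3) ≈ 0.14.
E_xy > 0: the goods are substitutes.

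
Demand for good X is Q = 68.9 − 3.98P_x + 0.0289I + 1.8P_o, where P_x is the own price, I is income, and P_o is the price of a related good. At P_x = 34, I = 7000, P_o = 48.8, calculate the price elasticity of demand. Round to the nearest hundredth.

-0.60

At the given point, Q = 68.9 − 3.98(34) + 0.0289(7000) + 1.8(48.8) = 68.9 − 135.32 + 202.3 + 87.84 = 223.72.
∂Q/∂P_x = −3.98, so E_p = (−3.98)·(34/223.72) ≈ -0.60.
|E_p| < 1: demand is inelastic.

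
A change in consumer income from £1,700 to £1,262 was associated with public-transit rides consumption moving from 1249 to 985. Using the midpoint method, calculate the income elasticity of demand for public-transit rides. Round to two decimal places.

0.80

%ΔQ = (985 − 1249)/[(1249+985)/2] = -264/1117 ≈ -0.2363.
%ΔM = (1,262 − 1,700)/[(1,700+1,262)/2] = -438/1481 ≈ -0.2957.
E_I = %ΔQ/%ΔM ≈ 0.80.
E_I ∈ (0,1): normal good (necessity).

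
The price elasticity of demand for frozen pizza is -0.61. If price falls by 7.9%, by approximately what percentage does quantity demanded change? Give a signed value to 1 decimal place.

%ΔQ ≈ E × %ΔP = (-0.61) × (-7.9%) ≈ 4.8%.

4.8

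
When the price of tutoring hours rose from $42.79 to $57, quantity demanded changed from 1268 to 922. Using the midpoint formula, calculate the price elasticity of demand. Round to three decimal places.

-1.109

%ΔQ = (922 − 1268)/[(1268 + 922)/2] = -346/1095 ≈ -0.3160.
%ΔP = (57 − 42.79)/[(42.79 + 57)/2] = 14.21/49.895 ≈ 0.2848.
Arc elasticity E = %ΔQ/%ΔP ≈ -0.3160/0.2848 ≈ -1.109.
|E| > 1: demand is elastic over this range.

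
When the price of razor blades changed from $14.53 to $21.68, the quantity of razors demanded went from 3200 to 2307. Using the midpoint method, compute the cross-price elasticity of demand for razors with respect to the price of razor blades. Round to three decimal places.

-0.821

%ΔQ_x = (2307 − 3200)/[(3200+2307)/2] = -893/2753.5 ≈ -0.3243.
%ΔP_y = (21.68 − 14.53)/[(14.53+21.68)/2] ≈ 0.3949.
E_xy = -0.3243/0.3949 ≈ -0.821.
E_xy < 0, so razors and razor blades are complements.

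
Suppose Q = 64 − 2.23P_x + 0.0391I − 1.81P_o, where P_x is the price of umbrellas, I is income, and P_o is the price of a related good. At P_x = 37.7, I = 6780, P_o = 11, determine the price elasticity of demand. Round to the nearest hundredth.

Q = 64 − 2.23(37.7) + 0.0391(6780) − 1.81(11) = 64 − 84.071 + 265.098 − 19.91 = 225.117.
∂Q/∂P_x = −2.23, so E_p = (−2.23)·(37.7/225.117) ≈ -0.37.
|E_p| < 1: demand is inelastic.

-0.37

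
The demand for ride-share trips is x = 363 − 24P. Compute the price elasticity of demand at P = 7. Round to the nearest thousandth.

-0.862

At P = 7, x = 195.
dx/dP = −24.
Point elasticity E = (dx/dP)·(P/x) = -24 × 7/195 ≈ -0.862.
|E| < 1, so demand is inelastic at this price.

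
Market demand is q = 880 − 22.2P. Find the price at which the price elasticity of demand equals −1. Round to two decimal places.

For linear demand q = a − bP, E = −bP/(a − bP). |E| = 1 ⇒ bP = a − bP ⇒ P = a/(2b).
P = 880/(2·22.2) ≈ 19.82.

19.82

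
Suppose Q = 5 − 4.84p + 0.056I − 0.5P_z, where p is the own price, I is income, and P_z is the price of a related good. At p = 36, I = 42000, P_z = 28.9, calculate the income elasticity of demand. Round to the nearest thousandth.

1.085

At the given point, Q = 5 − 4.84(36) + 0.056(42000) − 0.5(28.9) = 5 − 174.24 + 2352 − 14.45 = 2168.31.
∂Q/∂I = +0.056, so E_I = 0.056·(42000/2168.31) ≈ 1.085.
E_I > 1: normal good (luxury).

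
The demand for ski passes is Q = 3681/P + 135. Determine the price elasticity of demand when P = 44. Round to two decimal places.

At P = 44, Q = 218.6591.
dQ/dP = −3681/P² = −1.9013.
Point elasticity E = (dQ/dP)·(P/Q) = -1.9013 × 44/218.6591 ≈ -0.38.
|E| < 1, so demand is inelastic at this price.

-0.38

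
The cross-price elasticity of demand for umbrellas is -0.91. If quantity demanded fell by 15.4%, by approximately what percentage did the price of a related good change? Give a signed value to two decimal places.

%ΔQ ≈ E × %ΔP_y ⇒ %ΔP_y = %ΔQ / E = (-15.4%)/(-0.91) ≈ 16.92%.

16.92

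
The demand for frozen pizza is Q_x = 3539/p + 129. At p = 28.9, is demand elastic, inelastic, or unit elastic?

inelastic

At p = 28.9, Q_x = 251.4567.
dQ_x/dp = −3539/p² = −4.2373.
Point elasticity E = (dQ_x/dp)·(p/Q_x) = -4.2373 × 28.9/251.4567 ≈ -0.487.
|E| ≈ 0.487 < 1, so demand is inelastic.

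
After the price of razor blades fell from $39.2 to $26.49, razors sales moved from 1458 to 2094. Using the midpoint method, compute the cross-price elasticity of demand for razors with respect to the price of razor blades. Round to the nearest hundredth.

-0.93

%ΔQ_x = (2094 − 1458)/[(1458+2094)/2] = 636/1776 ≈ 0.3581.
%ΔP_y = (26.49 − 39.2)/[(39.2+26.49)/2] ≈ -0.3870.
E_xy = 0.3581/-0.3870 ≈ -0.93.
E_xy < 0, so razors and razor blades are complements.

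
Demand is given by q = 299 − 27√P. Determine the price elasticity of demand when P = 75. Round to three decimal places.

-1.794

At P = 75, q = 65.1731.
dq/dP = −27/(2√P) = −27/(2·8.6603).
Point elasticity E = (dq/dP)·(P/q) = -1.5588 × 75/65.1731 ≈ -1.794.
|E| > 1, so demand is elastic at this price.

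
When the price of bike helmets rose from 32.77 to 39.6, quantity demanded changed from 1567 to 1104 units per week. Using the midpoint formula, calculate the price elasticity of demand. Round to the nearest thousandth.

-1.837

%Δq = (1104 − 1567)/[(1567 + 1104)/2] = -463/1335.5 ≈ -0.3467.
%ΔP = (39.6 − 32.77)/[(32.77 + 39.6)/2] = 6.83/36.185 ≈ 0.1888.
Arc elasticity E = %Δq/%ΔP ≈ -0.3467/0.1888 ≈ -1.837.
|E| > 1: demand is elastic over this range.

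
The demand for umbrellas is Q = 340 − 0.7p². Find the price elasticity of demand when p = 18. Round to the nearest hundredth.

-4.01

At p = 18, Q = 113.2.
dQ/dp = −2·0.7·p = −25.2.
Point elasticity E = (dQ/dp)·(p/Q) = -25.2 × 18/113.2 ≈ -4.01.
|E| > 1, so demand is elastic at this price.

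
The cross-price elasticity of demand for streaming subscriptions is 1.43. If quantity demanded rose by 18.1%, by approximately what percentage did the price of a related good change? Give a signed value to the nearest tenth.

%ΔQ ≈ E × %ΔP_y ⇒ %ΔP_y = %ΔQ / E = (18.1%)/(1.43) ≈ 12.7%.

12.7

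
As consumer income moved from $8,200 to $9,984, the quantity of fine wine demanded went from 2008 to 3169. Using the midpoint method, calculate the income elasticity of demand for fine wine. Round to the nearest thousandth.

2.286

%ΔQ = (3169 − 2008)/[(2008+3169)/2] = 1161/2588.5 ≈ 0.4485.
%ΔI = (9,984 − 8,200)/[(8,200+9,984)/2] = 1784/9092 ≈ 0.1962.
E_I = %ΔQ/%ΔI ≈ 2.286.
E_I > 1: normal good (luxury).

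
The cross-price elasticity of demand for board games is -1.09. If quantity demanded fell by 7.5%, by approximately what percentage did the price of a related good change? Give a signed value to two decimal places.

6.88

%ΔQ ≈ E × %ΔP_y ⇒ %ΔP_y = %ΔQ / E = (-7.5%)/(-1.09) ≈ 6.88%.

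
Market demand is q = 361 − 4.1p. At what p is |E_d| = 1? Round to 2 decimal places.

44.02

For linear demand q = a − bp, E = −bp/(a − bp). |E| = 1 ⇒ bp = a − bp ⇒ p = a/(2b).
p = 361/(2·4.1) ≈ 44.02.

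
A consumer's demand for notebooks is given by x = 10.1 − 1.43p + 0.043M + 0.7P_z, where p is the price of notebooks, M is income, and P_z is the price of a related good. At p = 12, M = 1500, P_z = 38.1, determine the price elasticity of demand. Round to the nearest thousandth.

Substituting, x = 10.1 − 1.43(12) + 0.043(1500) + 0.7(38.1) = 10.1 − 17.16 + 64.5 + 26.67 = 84.11.
∂x/∂p = −1.43, so E_p = (−1.43)·(12/84.11) ≈ -0.204.
|E_p| < 1: demand is inelastic.

-0.204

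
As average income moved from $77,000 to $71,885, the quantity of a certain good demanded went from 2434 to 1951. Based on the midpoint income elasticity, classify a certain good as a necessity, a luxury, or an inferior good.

%ΔQ = (1951 − 2434)/[(2434+1951)/2] = -483/2192.5 ≈ -0.2203.
%ΔM = (71,885 − 77,000)/[(77,000+71,885)/2] = -5115/74442.5 ≈ -0.0687.
E_I = %ΔQ/%ΔM ≈ 3.206.
E_I > 1: normal good (luxury).

luxury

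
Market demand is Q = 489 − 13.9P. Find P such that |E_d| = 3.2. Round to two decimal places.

Set −bP/(a − bP) = −3.2 ⇒ bP = 3.2(a − bP) ⇒ bP(1+3.2) = 3.2·a.
P = 3.2·489/(13.9·4.2) ≈ 26.80.

26.80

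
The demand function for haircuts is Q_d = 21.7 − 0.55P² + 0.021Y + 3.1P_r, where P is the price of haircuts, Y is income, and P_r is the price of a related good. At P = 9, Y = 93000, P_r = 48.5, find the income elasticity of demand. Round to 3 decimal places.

Q_d = 21.7 − 0.55(9)² + 0.021(93000) + 3.1(48.5) = 21.7 − 44.55 + 1953 + 150.35 = 2080.5.
∂Q_d/∂Y = +0.021, so E_I = 0.021·(93000/2080.5) ≈ 0.939.
E_I ∈ (0,1): normal good (necessity).

0.939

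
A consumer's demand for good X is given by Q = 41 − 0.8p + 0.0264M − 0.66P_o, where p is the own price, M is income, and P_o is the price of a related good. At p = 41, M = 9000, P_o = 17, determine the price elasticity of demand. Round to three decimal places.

First evaluate Q: 41 − 0.8(41) + 0.0264(9000) − 0.66(17) = 41 − 32.8 + 237.6 − 11.22 = 234.58.
∂Q/∂p = −0.8, so E_p = (−0.8)·(41/234.58) ≈ -0.140.
|E_p| < 1: demand is inelastic.

-0.140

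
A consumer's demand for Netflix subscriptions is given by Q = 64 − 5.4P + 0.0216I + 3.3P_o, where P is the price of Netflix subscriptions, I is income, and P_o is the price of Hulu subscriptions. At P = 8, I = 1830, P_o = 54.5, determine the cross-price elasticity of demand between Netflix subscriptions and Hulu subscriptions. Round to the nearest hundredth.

0.75

First evaluate Q: 64 − 5.4(8) + 0.0216(1830) + 3.3(54.5) = 64 − 43.2 + 39.528 + 179.85 = 240.178.
∂Q/∂P_o = +3.3, so E_xy = 3.3·(54.5/240.178) ≈ 0.75.
E_xy > 0: the goods are substitutes.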